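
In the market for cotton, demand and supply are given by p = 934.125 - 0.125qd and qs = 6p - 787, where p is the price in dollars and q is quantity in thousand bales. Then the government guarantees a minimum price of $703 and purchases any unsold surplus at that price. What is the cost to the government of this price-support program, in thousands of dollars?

Rearranging demand gives qd = 7473 - 8p. Equilibrium: 7473 - 8p = 6p - 787, so 8260 = 14p and p* = 590, q* = 2753.
The floor of 703 is above the equilibrium price 590, so it binds.
At p = 703: qd = 7473 - 8·703 = 1849 and qs = 6·703 - 787 = 3431.
Surplus = qs - qd = 1582.
Government expenditure = surplus × support price = 1582 × 703 = 1112146.

1112146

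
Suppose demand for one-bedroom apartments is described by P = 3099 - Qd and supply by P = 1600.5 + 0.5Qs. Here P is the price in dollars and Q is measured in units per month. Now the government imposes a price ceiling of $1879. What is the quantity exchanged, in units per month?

557

Rearranging demand gives Qd = 3099 - P; rearranging supply gives Qs = 2P - 3201. Setting quantity demanded equal to quantity supplied, 3099 - P = 2P - 3201, gives P* = 2100 and Q* = 999.
Because the ceiling (1879) lies below the market-clearing price, it is binding.
At P = 1879: Qd = 3099 - 1879 = 1220 and Qs = 2·1879 - 3201 = 557.
The quantity actually transacted is the short side, supply: 557.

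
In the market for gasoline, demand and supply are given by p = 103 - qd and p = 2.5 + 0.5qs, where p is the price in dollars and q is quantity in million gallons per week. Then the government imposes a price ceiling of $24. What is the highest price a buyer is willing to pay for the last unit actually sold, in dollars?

60

Rearranging demand gives qd = 103 - p; rearranging supply gives qs = 2p - 5. In a free market, 103 - p = 2p - 5 gives the equilibrium p* = 36, q* = 67.
Because the ceiling (24) lies below the market-clearing price, it is binding.
At p = 24: qd = 103 - 24 = 79 and qs = 2·24 - 5 = 43.
Only 43 units reach the market. On the demand curve, the marginal buyer's willingness to pay at q = 43 is (103 - 43) = 60.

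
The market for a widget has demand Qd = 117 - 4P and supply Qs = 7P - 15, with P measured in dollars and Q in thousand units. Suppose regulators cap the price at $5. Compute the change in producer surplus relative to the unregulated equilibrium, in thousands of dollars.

-311.5

Setting quantity demanded equal to quantity supplied, 117 - 4P = 7P - 15, gives P* = 12 and Q* = 69.
The ceiling of 5 is below the equilibrium price 12, so it binds.
At P = 5: Qd = 117 - 4·5 = 97 and Qs = 7·5 - 15 = 20.
Producer surplus without the control is ½ · (12 - 15/7) · 69 = 4761/14.
With the ceiling, producers sell 20 units at 5, so PS = ½ · (5 - 15/7) · 20 = 200/7.
Change in producer surplus = 200/7 - 4761/14 = -311.5.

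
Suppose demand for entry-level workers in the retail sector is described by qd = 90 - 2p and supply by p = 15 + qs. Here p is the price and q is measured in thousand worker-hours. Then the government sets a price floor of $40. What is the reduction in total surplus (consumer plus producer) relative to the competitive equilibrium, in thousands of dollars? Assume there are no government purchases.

75

Rearranging supply gives qs = p - 15. Equilibrium: 90 - 2p = p - 15, so 105 = 3p and p* = 35, q* = 20.
The floor of 40 is above the equilibrium price 35, so it binds.
At p = 40: qd = 90 - 2·40 = 10 and qs = 40 - 15 = 25.
Quantity traded falls to 10. At q = 10 the demand price is (90 - 10)/2 = 40 and the supply price is 15 + 10 = 25.
Deadweight loss = ½ · (40 - 25) · (20 - 10) = ½ · 15 · 10 = 75.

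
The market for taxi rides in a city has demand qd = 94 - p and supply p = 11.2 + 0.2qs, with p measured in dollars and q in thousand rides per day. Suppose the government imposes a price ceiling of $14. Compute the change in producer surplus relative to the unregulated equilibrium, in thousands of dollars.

-456.5

Rearranging supply gives qs = 5p - 56. Setting quantity demanded equal to quantity supplied, 94 - p = 5p - 56, gives p* = 25 and q* = 69.
Since 14 < 25, the ceiling is binding.
At p = 14: qd = 94 - 14 = 80 and qs = 5·14 - 56 = 14.
Producer surplus without the control is ½ · (25 - 11.2) · 69 = 476.1.
With the ceiling, producers sell 14 units at 14, so PS = ½ · (14 - 11.2) · 14 = 19.6.
Change in producer surplus = 19.6 - 476.1 = -456.5.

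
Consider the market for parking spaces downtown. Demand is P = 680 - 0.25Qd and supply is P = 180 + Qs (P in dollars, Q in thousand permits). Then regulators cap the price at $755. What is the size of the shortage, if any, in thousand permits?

0

Rearranging demand gives Qd = 2720 - 4P; rearranging supply gives Qs = P - 180. Without the control the market clears where 2720 - 4P = P - 180, i.e. P* = 580 and Q* = 400.
Since 755 is above P* = 580, the ceiling does not bind and the free-market outcome prevails.
Since the control does not bind, there is no shortage.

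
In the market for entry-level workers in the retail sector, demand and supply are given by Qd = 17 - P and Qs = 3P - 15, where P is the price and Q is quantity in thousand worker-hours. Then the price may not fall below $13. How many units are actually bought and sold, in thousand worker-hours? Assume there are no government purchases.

Setting quantity demanded equal to quantity supplied, 17 - P = 3P - 15, gives P* = 8 and Q* = 9.
The floor of 13 is above the equilibrium price 8, so it binds.
At P = 13: Qd = 17 - 13 = 4 and Qs = 3·13 - 15 = 24.
The quantity actually transacted is the short side, demand: 4.

4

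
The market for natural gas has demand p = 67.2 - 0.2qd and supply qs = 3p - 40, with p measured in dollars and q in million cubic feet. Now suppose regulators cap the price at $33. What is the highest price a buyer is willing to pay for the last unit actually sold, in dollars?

Rearranging demand gives qd = 336 - 5p. Without the control the market clears where 336 - 5p = 3p - 40, i.e. p* = 47 and q* = 101.
Since 33 < 47, the ceiling is binding.
At p = 33: qd = 336 - 5·33 = 171 and qs = 3·33 - 40 = 59.
Only 59 units reach the market. On the demand curve, the marginal buyer's willingness to pay at q = 59 is (336 - 59)/5 = 55.4.

55.4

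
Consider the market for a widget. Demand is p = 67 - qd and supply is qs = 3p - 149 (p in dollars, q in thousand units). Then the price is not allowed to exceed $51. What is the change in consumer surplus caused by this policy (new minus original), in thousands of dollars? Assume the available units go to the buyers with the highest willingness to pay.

Rearranging demand gives qd = 67 - p. Setting quantity demanded equal to quantity supplied, 67 - p = 3p - 149, gives p* = 54 and q* = 13.
The ceiling of 51 is below the equilibrium price 54, so it binds.
At p = 51: qd = 67 - 51 = 16 and qs = 3·51 - 149 = 4.
Consumer surplus without the control is ½ · (67 - 54) · 13 = 84.5.
With the ceiling, 4 units are sold at 51 (assume they go to the highest-value buyers). The demand price at q = 4 is 63, so CS = ½ · [(67 - 51) + (63 - 51)] · 4 = 56.
Change in consumer surplus = 56 - 84.5 = -28.5.

-28.5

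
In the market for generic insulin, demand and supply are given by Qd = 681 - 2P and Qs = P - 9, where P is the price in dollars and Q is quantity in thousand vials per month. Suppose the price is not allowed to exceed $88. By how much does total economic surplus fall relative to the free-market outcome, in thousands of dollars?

15123

Equilibrium: 681 - 2P = P - 9, so 690 = 3P and P* = 230, Q* = 221.
Because the ceiling (88) lies below the market-clearing price, it is binding.
At P = 88: Qd = 681 - 2·88 = 505 and Qs = 88 - 9 = 79.
Quantity traded falls to 79. At Q = 79 the demand price is (681 - 79)/2 = 301 and the supply price is 9 + 79 = 88.
Deadweight loss = ½ · (301 - 88) · (221 - 79) = ½ · 213 · 142 = 15123.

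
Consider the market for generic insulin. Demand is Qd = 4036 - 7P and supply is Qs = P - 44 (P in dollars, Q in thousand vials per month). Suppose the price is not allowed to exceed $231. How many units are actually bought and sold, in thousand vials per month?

187

Equilibrium: 4036 - 7P = P - 44, so 4080 = 8P and P* = 510, Q* = 466.
The ceiling of 231 is below the equilibrium price 510, so it binds.
At P = 231: Qd = 4036 - 7·231 = 2419 and Qs = 231 - 44 = 187.
The quantity actually transacted is the short side, supply: 187.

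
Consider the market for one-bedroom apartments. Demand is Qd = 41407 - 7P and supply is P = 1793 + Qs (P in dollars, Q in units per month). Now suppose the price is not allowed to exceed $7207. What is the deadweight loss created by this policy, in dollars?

Rearranging supply gives Qs = P - 1793. Equilibrium: 41407 - 7P = P - 1793, so 43200 = 8P and P* = 5400, Q* = 3607.
The ceiling of 7207 is above the equilibrium price 5400, so it is not binding; the market clears at P* = 5400, Q* = 3607.
Since the control does not bind, no trades are prevented and deadweight loss is zero.

0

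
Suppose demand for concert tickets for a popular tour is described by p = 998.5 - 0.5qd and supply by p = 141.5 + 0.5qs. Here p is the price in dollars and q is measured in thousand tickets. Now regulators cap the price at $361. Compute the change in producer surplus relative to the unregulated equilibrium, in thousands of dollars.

Rearranging demand gives qd = 1997 - 2p; rearranging supply gives qs = 2p - 283. Without the control the market clears where 1997 - 2p = 2p - 283, i.e. p* = 570 and q* = 857.
Because the ceiling (361) lies below the market-clearing price, it is binding.
At p = 361: qd = 1997 - 2·361 = 1275 and qs = 2·361 - 283 = 439.
Producer surplus without the control is ½ · (570 - 141.5) · 857 = 183612.25.
With the ceiling, producers sell 439 units at 361, so PS = ½ · (361 - 141.5) · 439 = 48180.25.
Change in producer surplus = 48180.25 - 183612.25 = -135432.

-135432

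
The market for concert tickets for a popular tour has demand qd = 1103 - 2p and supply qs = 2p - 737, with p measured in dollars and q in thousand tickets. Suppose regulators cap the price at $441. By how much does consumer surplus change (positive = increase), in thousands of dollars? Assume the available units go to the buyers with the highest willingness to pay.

Setting quantity demanded equal to quantity supplied, 1103 - 2p = 2p - 737, gives p* = 460 and q* = 183.
Since 441 < 460, the ceiling is binding.
At p = 441: qd = 1103 - 2·441 = 221 and qs = 2·441 - 737 = 145.
Consumer surplus without the control is ½ · (551.5 - 460) · 183 = 8372.25.
With the ceiling, 145 units are sold at 441 (assume they go to the highest-value buyers). The demand price at q = 145 is 479, so CS = ½ · [(551.5 - 441) + (479 - 441)] · 145 = 10766.25.
Change in consumer surplus = 10766.25 - 8372.25 = 2394.

2394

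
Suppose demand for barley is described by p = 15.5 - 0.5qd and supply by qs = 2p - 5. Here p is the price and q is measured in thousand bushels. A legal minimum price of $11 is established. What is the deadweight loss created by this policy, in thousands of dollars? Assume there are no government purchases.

8

Rearranging demand gives qd = 31 - 2p. Setting quantity demanded equal to quantity supplied, 31 - 2p = 2p - 5, gives p* = 9 and q* = 13.
Because the floor (11) lies above the market-clearing price, it is binding.
At p = 11: qd = 31 - 2·11 = 9 and qs = 2·11 - 5 = 17.
Quantity traded falls to 9. At q = 9 the demand price is (31 - 9)/2 = 11 and the supply price is (5 + 9)/2 = 7.
Deadweight loss = ½ · (11 - 7) · (13 - 9) = ½ · 4 · 4 = 8.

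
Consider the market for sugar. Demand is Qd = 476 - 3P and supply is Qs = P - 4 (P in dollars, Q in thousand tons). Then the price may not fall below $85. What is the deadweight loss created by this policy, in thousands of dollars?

0

Setting quantity demanded equal to quantity supplied, 476 - 3P = P - 4, gives P* = 120 and Q* = 116.
Since 85 is below P* = 120, the floor does not bind and the free-market outcome prevails.
Since the control does not bind, no trades are prevented and deadweight loss is zero.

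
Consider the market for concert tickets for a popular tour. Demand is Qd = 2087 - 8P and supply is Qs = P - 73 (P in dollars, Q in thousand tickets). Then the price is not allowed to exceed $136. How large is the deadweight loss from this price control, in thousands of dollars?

Without the control the market clears where 2087 - 8P = P - 73, i.e. P* = 240 and Q* = 167.
Because the ceiling (136) lies below the market-clearing price, it is binding.
At P = 136: Qd = 2087 - 8·136 = 999 and Qs = 136 - 73 = 63.
Quantity traded falls to 63. At Q = 63 the demand price is (2087 - 63)/8 = 253 and the supply price is 73 + 63 = 136.
Deadweight loss = ½ · (253 - 136) · (167 - 63) = ½ · 117 · 104 = 6084.

6084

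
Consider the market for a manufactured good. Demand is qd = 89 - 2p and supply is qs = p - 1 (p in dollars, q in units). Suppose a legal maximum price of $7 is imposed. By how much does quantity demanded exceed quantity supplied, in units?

Without the control the market clears where 89 - 2p = p - 1, i.e. p* = 30 and q* = 29.
Since 7 < 30, the ceiling is binding.
At p = 7: qd = 89 - 2·7 = 75 and qs = 7 - 1 = 6.
Shortage = qd - qs = 75 - 6 = 69.

69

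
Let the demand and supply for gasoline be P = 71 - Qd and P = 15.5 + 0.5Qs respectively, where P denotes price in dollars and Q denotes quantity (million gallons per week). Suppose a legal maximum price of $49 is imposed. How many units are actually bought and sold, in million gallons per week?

Rearranging demand gives Qd = 71 - P; rearranging supply gives Qs = 2P - 31. Setting quantity demanded equal to quantity supplied, 71 - P = 2P - 31, gives P* = 34 and Q* = 37.
Since 49 is above P* = 34, the ceiling does not bind and the free-market outcome prevails.

37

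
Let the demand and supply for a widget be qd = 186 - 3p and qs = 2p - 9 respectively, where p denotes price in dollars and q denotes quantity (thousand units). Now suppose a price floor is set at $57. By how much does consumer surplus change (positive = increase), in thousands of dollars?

-756

Without the control the market clears where 186 - 3p = 2p - 9, i.e. p* = 39 and q* = 69.
Since 57 > 39, the floor is binding.
At p = 57: qd = 186 - 3·57 = 15 and qs = 2·57 - 9 = 105.
Consumer surplus without the control is ½ · (62 - 39) · 69 = 793.5.
With the floor, consumers buy 15 units at 57, so CS = ½ · (62 - 57) · 15 = 37.5.
Change in consumer surplus = 37.5 - 793.5 = -756.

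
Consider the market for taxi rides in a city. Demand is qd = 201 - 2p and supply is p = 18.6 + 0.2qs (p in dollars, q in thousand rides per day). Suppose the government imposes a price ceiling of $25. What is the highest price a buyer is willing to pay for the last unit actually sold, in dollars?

84.5

Rearranging supply gives qs = 5p - 93. In a free market, 201 - 2p = 5p - 93 gives the equilibrium p* = 42, q* = 117.
Because the ceiling (25) lies below the market-clearing price, it is binding.
At p = 25: qd = 201 - 2·25 = 151 and qs = 5·25 - 93 = 32.
Only 32 units reach the market. On the demand curve, the marginal buyer's willingness to pay at q = 32 is (201 - 32)/2 = 84.5.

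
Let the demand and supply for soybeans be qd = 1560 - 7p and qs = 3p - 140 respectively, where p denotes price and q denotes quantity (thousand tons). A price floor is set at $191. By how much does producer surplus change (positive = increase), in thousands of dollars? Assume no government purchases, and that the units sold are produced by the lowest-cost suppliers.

Equilibrium: 1560 - 7p = 3p - 140, so 1700 = 10p and p* = 170, q* = 370.
The floor of 191 is above the equilibrium price 170, so it binds.
At p = 191: qd = 1560 - 7·191 = 223 and qs = 3·191 - 140 = 433.
Producer surplus without the control is ½ · (170 - 140/3) · 370 = 68450/3.
With the floor, 223 units are sold at 191. The supply price at q = 223 is 121, so PS = ½ · [(191 - 140/3) + (191 - 121)] · 223 = 143389/6.
Change in producer surplus = 143389/6 - 68450/3 = 1081.5.

1081.5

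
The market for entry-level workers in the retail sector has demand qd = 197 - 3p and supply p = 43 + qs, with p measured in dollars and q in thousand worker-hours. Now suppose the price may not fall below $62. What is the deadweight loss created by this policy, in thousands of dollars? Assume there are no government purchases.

24

Rearranging supply gives qs = p - 43. Setting quantity demanded equal to quantity supplied, 197 - 3p = p - 43, gives p* = 60 and q* = 17.
Since 62 > 60, the floor is binding.
At p = 62: qd = 197 - 3·62 = 11 and qs = 62 - 43 = 19.
Quantity traded falls to 11. At q = 11 the demand price is (197 - 11)/3 = 62 and the supply price is 43 + 11 = 54.
Deadweight loss = ½ · (62 - 54) · (17 - 11) = ½ · 8 · 6 = 24.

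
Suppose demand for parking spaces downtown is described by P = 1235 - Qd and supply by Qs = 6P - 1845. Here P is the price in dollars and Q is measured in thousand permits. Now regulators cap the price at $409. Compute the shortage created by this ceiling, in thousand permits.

217

Rearranging demand gives Qd = 1235 - P. Without the control the market clears where 1235 - P = 6P - 1845, i.e. P* = 440 and Q* = 795.
The ceiling of 409 is below the equilibrium price 440, so it binds.
At P = 409: Qd = 1235 - 409 = 826 and Qs = 6·409 - 1845 = 609.
Shortage = Qd - Qs = 826 - 609 = 217.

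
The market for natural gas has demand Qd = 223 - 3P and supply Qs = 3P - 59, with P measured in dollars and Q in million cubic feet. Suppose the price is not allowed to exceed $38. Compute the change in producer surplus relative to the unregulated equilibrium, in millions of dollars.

Setting quantity demanded equal to quantity supplied, 223 - 3P = 3P - 59, gives P* = 47 and Q* = 82.
The ceiling of 38 is below the equilibrium price 47, so it binds.
At P = 38: Qd = 223 - 3·38 = 109 and Qs = 3·38 - 59 = 55.
Producer surplus without the control is ½ · (47 - 59/3) · 82 = 3362/3.
With the ceiling, producers sell 55 units at 38, so PS = ½ · (38 - 59/3) · 55 = 3025/6.
Change in producer surplus = 3025/6 - 3362/3 = -616.5.

-616.5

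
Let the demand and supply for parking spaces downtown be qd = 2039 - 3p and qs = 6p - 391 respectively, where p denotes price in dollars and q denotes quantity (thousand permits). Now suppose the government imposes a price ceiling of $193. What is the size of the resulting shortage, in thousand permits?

In a free market, 2039 - 3p = 6p - 391 gives the equilibrium p* = 270, q* = 1229.
Since 193 < 270, the ceiling is binding.
At p = 193: qd = 2039 - 3·193 = 1460 and qs = 6·193 - 391 = 767.
Shortage = qd - qs = 1460 - 767 = 693.

693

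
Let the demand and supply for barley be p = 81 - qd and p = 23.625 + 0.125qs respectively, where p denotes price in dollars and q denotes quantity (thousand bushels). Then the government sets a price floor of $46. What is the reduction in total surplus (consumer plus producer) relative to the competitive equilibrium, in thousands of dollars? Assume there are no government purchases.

144

Rearranging demand gives qd = 81 - p; rearranging supply gives qs = 8p - 189. Setting quantity demanded equal to quantity supplied, 81 - p = 8p - 189, gives p* = 30 and q* = 51.
The floor of 46 is above the equilibrium price 30, so it binds.
At p = 46: qd = 81 - 46 = 35 and qs = 8·46 - 189 = 179.
Quantity traded falls to 35. At q = 35 the demand price is 81 - 35 = 46 and the supply price is (189 + 35)/8 = 28.
Deadweight loss = ½ · (46 - 28) · (51 - 35) = ½ · 18 · 16 = 144.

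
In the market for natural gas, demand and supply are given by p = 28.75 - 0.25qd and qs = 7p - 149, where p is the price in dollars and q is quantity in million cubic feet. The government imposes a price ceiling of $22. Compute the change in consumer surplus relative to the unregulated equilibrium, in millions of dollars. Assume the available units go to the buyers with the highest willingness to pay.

-14.5

Rearranging demand gives qd = 115 - 4p. Without the control the market clears where 115 - 4p = 7p - 149, i.e. p* = 24 and q* = 19.
Since 22 < 24, the ceiling is binding.
At p = 22: qd = 115 - 4·22 = 27 and qs = 7·22 - 149 = 5.
Consumer surplus without the control is ½ · (28.75 - 24) · 19 = 45.125.
With the ceiling, 5 units are sold at 22 (assume they go to the highest-value buyers). The demand price at q = 5 is 27.5, so CS = ½ · [(28.75 - 22) + (27.5 - 22)] · 5 = 30.625.
Change in consumer surplus = 30.625 - 45.125 = -14.5.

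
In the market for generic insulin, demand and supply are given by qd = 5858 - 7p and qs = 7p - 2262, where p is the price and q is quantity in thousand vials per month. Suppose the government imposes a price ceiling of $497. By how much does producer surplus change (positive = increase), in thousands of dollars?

-125122.5

Equilibrium: 5858 - 7p = 7p - 2262, so 8120 = 14p and p* = 580, q* = 1798.
Since 497 < 580, the ceiling is binding.
At p = 497: qd = 5858 - 7·497 = 2379 and qs = 7·497 - 2262 = 1217.
Producer surplus without the control is ½ · (580 - 2262/7) · 1798 = 1616402/7.
With the ceiling, producers sell 1217 units at 497, so PS = ½ · (497 - 2262/7) · 1217 = 1481089/14.
Change in producer surplus = 1481089/14 - 1616402/7 = -125122.5.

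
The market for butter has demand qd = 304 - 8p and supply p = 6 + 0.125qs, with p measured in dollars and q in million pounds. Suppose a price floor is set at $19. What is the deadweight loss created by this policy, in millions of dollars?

Rearranging supply gives qs = 8p - 48. Without the control the market clears where 304 - 8p = 8p - 48, i.e. p* = 22 and q* = 128.
The floor of 19 is below the equilibrium price 22, so it is not binding; the market clears at p* = 22, q* = 128.
Since the control does not bind, no trades are prevented and deadweight loss is zero.

0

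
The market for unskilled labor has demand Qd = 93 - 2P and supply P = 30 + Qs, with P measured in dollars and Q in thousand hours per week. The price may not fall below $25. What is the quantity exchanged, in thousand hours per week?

11

Rearranging supply gives Qs = P - 30. Setting quantity demanded equal to quantity supplied, 93 - 2P = P - 30, gives P* = 41 and Q* = 11.
Since 25 is below P* = 41, the floor does not bind and the free-market outcome prevails.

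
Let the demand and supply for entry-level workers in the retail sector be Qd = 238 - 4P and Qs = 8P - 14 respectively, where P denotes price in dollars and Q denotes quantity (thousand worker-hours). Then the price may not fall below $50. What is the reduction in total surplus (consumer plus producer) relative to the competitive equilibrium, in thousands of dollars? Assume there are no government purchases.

2523

Equilibrium: 238 - 4P = 8P - 14, so 252 = 12P and P* = 21, Q* = 154.
Since 50 > 21, the floor is binding.
At P = 50: Qd = 238 - 4·50 = 38 and Qs = 8·50 - 14 = 386.
Quantity traded falls to 38. At Q = 38 the demand price is (238 - 38)/4 = 50 and the supply price is (14 + 38)/8 = 6.5.
Deadweight loss = ½ · (50 - 6.5) · (154 - 38) = ½ · 43.5 · 116 = 2523.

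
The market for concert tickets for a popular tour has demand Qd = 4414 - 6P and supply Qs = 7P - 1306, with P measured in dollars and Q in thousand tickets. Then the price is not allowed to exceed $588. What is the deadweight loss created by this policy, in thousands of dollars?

In a free market, 4414 - 6P = 7P - 1306 gives the equilibrium P* = 440, Q* = 1774.
Since 588 is above P* = 440, the ceiling does not bind and the free-market outcome prevails.
Since the control does not bind, no trades are prevented and deadweight loss is zero.

0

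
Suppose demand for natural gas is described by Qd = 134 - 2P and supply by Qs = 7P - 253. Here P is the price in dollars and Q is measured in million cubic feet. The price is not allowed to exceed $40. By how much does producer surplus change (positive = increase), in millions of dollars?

Equilibrium: 134 - 2P = 7P - 253, so 387 = 9P and P* = 43, Q* = 48.
Since 40 < 43, the ceiling is binding.
At P = 40: Qd = 134 - 2·40 = 54 and Qs = 7·40 - 253 = 27.
Producer surplus without the control is ½ · (43 - 253/7) · 48 = 1152/7.
With the ceiling, producers sell 27 units at 40, so PS = ½ · (40 - 253/7) · 27 = 729/14.
Change in producer surplus = 729/14 - 1152/7 = -112.5.

-112.5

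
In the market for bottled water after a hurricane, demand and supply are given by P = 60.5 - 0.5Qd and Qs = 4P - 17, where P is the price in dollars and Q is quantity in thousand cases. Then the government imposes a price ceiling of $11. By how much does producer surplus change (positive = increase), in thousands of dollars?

Rearranging demand gives Qd = 121 - 2P. Setting quantity demanded equal to quantity supplied, 121 - 2P = 4P - 17, gives P* = 23 and Q* = 75.
The ceiling of 11 is below the equilibrium price 23, so it binds.
At P = 11: Qd = 121 - 2·11 = 99 and Qs = 4·11 - 17 = 27.
Producer surplus without the control is ½ · (23 - 4.25) · 75 = 703.125.
With the ceiling, producers sell 27 units at 11, so PS = ½ · (11 - 4.25) · 27 = 91.125.
Change in producer surplus = 91.125 - 703.125 = -612.

-612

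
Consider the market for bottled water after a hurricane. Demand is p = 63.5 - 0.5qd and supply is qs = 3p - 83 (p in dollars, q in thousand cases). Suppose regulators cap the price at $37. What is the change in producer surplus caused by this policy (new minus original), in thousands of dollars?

Rearranging demand gives qd = 127 - 2p. Setting quantity demanded equal to quantity supplied, 127 - 2p = 3p - 83, gives p* = 42 and q* = 43.
Because the ceiling (37) lies below the market-clearing price, it is binding.
At p = 37: qd = 127 - 2·37 = 53 and qs = 3·37 - 83 = 28.
Producer surplus without the control is ½ · (42 - 83/3) · 43 = 1849/6.
With the ceiling, producers sell 28 units at 37, so PS = ½ · (37 - 83/3) · 28 = 392/3.
Change in producer surplus = 392/3 - 1849/6 = -177.5.

-177.5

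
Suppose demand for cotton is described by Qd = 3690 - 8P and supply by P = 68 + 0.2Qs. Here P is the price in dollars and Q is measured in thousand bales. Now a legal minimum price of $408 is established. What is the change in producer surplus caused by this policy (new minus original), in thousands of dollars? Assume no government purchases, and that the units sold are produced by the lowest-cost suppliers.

-19717.6

Rearranging supply gives Qs = 5P - 340. In a free market, 3690 - 8P = 5P - 340 gives the equilibrium P* = 310, Q* = 1210.
Since 408 > 310, the floor is binding.
At P = 408: Qd = 3690 - 8·408 = 426 and Qs = 5·408 - 340 = 1700.
Producer surplus without the control is ½ · (310 - 68) · 1210 = 146410.
With the floor, 426 units are sold at 408. The supply price at Q = 426 is 153.2, so PS = ½ · [(408 - 68) + (408 - 153.2)] · 426 = 126692.4.
Change in producer surplus = 126692.4 - 146410 = -19717.6.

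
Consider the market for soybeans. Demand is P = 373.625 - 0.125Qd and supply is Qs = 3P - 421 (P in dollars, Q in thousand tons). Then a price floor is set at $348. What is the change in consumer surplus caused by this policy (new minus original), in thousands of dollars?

-13566

Rearranging demand gives Qd = 2989 - 8P. In a free market, 2989 - 8P = 3P - 421 gives the equilibrium P* = 310, Q* = 509.
Because the floor (348) lies above the market-clearing price, it is binding.
At P = 348: Qd = 2989 - 8·348 = 205 and Qs = 3·348 - 421 = 623.
Consumer surplus without the control is ½ · (373.625 - 310) · 509 = 16192.5625.
With the floor, consumers buy 205 units at 348, so CS = ½ · (373.625 - 348) · 205 = 2626.5625.
Change in consumer surplus = 2626.5625 - 16192.5625 = -13566.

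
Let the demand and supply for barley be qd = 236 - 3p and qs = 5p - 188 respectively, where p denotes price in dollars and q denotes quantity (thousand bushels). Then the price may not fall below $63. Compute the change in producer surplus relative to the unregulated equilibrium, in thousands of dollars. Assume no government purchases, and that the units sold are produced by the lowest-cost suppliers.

Equilibrium: 236 - 3p = 5p - 188, so 424 = 8p and p* = 53, q* = 77.
Because the floor (63) lies above the market-clearing price, it is binding.
At p = 63: qd = 236 - 3·63 = 47 and qs = 5·63 - 188 = 127.
Producer surplus without the control is ½ · (53 - 37.6) · 77 = 592.9.
With the floor, 47 units are sold at 63. The supply price at q = 47 is 47, so PS = ½ · [(63 - 37.6) + (63 - 47)] · 47 = 972.9.
Change in producer surplus = 972.9 - 592.9 = 380.

380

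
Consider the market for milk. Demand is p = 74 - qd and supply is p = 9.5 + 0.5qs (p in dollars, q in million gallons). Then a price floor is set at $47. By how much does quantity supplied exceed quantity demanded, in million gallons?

Rearranging demand gives qd = 74 - p; rearranging supply gives qs = 2p - 19. Without the control the market clears where 74 - p = 2p - 19, i.e. p* = 31 and q* = 43.
The floor of 47 is above the equilibrium price 31, so it binds.
At p = 47: qd = 74 - 47 = 27 and qs = 2·47 - 19 = 75.
Surplus = qs - qd = 75 - 27 = 48.

48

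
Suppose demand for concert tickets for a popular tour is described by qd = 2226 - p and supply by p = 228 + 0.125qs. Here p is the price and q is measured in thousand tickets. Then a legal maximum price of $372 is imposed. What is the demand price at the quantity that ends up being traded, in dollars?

1074

Rearranging supply gives qs = 8p - 1824. Setting quantity demanded equal to quantity supplied, 2226 - p = 8p - 1824, gives p* = 450 and q* = 1776.
Because the ceiling (372) lies below the market-clearing price, it is binding.
At p = 372: qd = 2226 - 372 = 1854 and qs = 8·372 - 1824 = 1152.
Only 1152 units reach the market. On the demand curve, the marginal buyer's willingness to pay at q = 1152 is (2226 - 1152) = 1074.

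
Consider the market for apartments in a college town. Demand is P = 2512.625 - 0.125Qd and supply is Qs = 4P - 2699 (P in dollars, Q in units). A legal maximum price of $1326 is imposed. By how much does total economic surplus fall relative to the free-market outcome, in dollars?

Rearranging demand gives Qd = 20101 - 8P. Setting quantity demanded equal to quantity supplied, 20101 - 8P = 4P - 2699, gives P* = 1900 and Q* = 4901.
Because the ceiling (1326) lies below the market-clearing price, it is binding.
At P = 1326: Qd = 20101 - 8·1326 = 9493 and Qs = 4·1326 - 2699 = 2605.
Quantity traded falls to 2605. At Q = 2605 the demand price is (20101 - 2605)/8 = 2187 and the supply price is (2699 + 2605)/4 = 1326.
Deadweight loss = ½ · (2187 - 1326) · (4901 - 2605) = ½ · 861 · 2296 = 988428.

988428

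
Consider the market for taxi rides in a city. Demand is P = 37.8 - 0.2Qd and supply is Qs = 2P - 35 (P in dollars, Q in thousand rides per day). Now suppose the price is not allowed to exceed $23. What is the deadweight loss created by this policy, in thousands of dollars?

Rearranging demand gives Qd = 189 - 5P. Without the control the market clears where 189 - 5P = 2P - 35, i.e. P* = 32 and Q* = 29.
Since 23 < 32, the ceiling is binding.
At P = 23: Qd = 189 - 5·23 = 74 and Qs = 2·23 - 35 = 11.
Quantity traded falls to 11. At Q = 11 the demand price is (189 - 11)/5 = 35.6 and the supply price is (35 + 11)/2 = 23.
Deadweight loss = ½ · (35.6 - 23) · (29 - 11) = ½ · 12.6 · 18 = 113.4.

113.4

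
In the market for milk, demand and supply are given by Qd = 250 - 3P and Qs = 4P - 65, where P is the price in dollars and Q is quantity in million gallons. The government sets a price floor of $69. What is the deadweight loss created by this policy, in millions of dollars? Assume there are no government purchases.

Equilibrium: 250 - 3P = 4P - 65, so 315 = 7P and P* = 45, Q* = 115.
Since 69 > 45, the floor is binding.
At P = 69: Qd = 250 - 3·69 = 43 and Qs = 4·69 - 65 = 211.
Quantity traded falls to 43. At Q = 43 the demand price is (250 - 43)/3 = 69 and the supply price is (65 + 43)/4 = 27.
Deadweight loss = ½ · (69 - 27) · (115 - 43) = ½ · 42 · 72 = 1512.

1512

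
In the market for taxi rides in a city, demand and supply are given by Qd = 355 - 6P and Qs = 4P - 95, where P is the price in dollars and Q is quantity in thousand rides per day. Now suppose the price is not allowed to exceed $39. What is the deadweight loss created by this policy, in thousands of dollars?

Without the control the market clears where 355 - 6P = 4P - 95, i.e. P* = 45 and Q* = 85.
The ceiling of 39 is below the equilibrium price 45, so it binds.
At P = 39: Qd = 355 - 6·39 = 121 and Qs = 4·39 - 95 = 61.
Quantity traded falls to 61. At Q = 61 the demand price is (355 - 61)/6 = 49 and the supply price is (95 + 61)/4 = 39.
Deadweight loss = ½ · (49 - 39) · (85 - 61) = ½ · 10 · 24 = 120.

120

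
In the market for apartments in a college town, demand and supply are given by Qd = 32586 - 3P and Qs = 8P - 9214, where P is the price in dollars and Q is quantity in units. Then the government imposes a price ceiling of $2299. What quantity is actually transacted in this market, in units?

In a free market, 32586 - 3P = 8P - 9214 gives the equilibrium P* = 3800, Q* = 21186.
The ceiling of 2299 is below the equilibrium price 3800, so it binds.
At P = 2299: Qd = 32586 - 3·2299 = 25689 and Qs = 8·2299 - 9214 = 9178.
The quantity actually transacted is the short side, supply: 9178.

9178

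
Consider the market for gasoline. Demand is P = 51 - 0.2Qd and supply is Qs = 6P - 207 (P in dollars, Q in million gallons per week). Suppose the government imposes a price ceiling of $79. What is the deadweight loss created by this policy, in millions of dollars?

Rearranging demand gives Qd = 255 - 5P. Equilibrium: 255 - 5P = 6P - 207, so 462 = 11P and P* = 42, Q* = 45.
Since 79 is above P* = 42, the ceiling does not bind and the free-market outcome prevails.
Since the control does not bind, no trades are prevented and deadweight loss is zero.

0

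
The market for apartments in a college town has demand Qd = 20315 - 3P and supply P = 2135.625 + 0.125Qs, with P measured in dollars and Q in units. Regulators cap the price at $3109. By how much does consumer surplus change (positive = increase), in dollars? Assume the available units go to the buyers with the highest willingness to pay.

1362753

Rearranging supply gives Qs = 8P - 17085. In a free market, 20315 - 3P = 8P - 17085 gives the equilibrium P* = 3400, Q* = 10115.
The ceiling of 3109 is below the equilibrium price 3400, so it binds.
At P = 3109: Qd = 20315 - 3·3109 = 10988 and Qs = 8·3109 - 17085 = 7787.
Consumer surplus without the control is ½ · (20315/3 - 3400) · 10115 = 102313225/6.
With the ceiling, 7787 units are sold at 3109 (assume they go to the highest-value buyers). The demand price at Q = 7787 is 4176, so CS = ½ · [(20315/3 - 3109) + (4176 - 3109)] · 7787 = 110489743/6.
Change in consumer surplus = 110489743/6 - 102313225/6 = 1362753.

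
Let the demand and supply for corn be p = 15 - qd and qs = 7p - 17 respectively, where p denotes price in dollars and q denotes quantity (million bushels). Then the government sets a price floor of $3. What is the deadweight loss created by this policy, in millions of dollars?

0

Rearranging demand gives qd = 15 - p. Equilibrium: 15 - p = 7p - 17, so 32 = 8p and p* = 4, q* = 11.
Since 3 is below p* = 4, the floor does not bind and the free-market outcome prevails.
Since the control does not bind, no trades are prevented and deadweight loss is zero.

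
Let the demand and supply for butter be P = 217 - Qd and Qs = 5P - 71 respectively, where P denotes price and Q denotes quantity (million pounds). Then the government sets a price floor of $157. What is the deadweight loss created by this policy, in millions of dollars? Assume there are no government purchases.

7128.6

Rearranging demand gives Qd = 217 - P. Setting quantity demanded equal to quantity supplied, 217 - P = 5P - 71, gives P* = 48 and Q* = 169.
The floor of 157 is above the equilibrium price 48, so it binds.
At P = 157: Qd = 217 - 157 = 60 and Qs = 5·157 - 71 = 714.
Quantity traded falls to 60. At Q = 60 the demand price is 217 - 60 = 157 and the supply price is (71 + 60)/5 = 26.2.
Deadweight loss = ½ · (157 - 26.2) · (169 - 60) = ½ · 130.8 · 109 = 7128.6.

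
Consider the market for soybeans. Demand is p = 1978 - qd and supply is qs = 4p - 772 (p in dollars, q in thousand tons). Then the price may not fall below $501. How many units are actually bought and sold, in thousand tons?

Rearranging demand gives qd = 1978 - p. In a free market, 1978 - p = 4p - 772 gives the equilibrium p* = 550, q* = 1428.
Since 501 is below p* = 550, the floor does not bind and the free-market outcome prevails.

1428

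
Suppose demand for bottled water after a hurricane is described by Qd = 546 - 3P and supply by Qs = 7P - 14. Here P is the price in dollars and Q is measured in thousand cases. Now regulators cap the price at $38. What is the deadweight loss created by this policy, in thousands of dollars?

3780

Equilibrium: 546 - 3P = 7P - 14, so 560 = 10P and P* = 56, Q* = 378.
The ceiling of 38 is below the equilibrium price 56, so it binds.
At P = 38: Qd = 546 - 3·38 = 432 and Qs = 7·38 - 14 = 252.
Quantity traded falls to 252. At Q = 252 the demand price is (546 - 252)/3 = 98 and the supply price is (14 + 252)/7 = 38.
Deadweight loss = ½ · (98 - 38) · (378 - 252) = ½ · 60 · 126 = 3780.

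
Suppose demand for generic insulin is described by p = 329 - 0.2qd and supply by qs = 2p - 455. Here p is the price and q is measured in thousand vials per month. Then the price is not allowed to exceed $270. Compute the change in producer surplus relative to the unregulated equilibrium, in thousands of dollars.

Rearranging demand gives qd = 1645 - 5p. Equilibrium: 1645 - 5p = 2p - 455, so 2100 = 7p and p* = 300, q* = 145.
Because the ceiling (270) lies below the market-clearing price, it is binding.
At p = 270: qd = 1645 - 5·270 = 295 and qs = 2·270 - 455 = 85.
Producer surplus without the control is ½ · (300 - 227.5) · 145 = 5256.25.
With the ceiling, producers sell 85 units at 270, so PS = ½ · (270 - 227.5) · 85 = 1806.25.
Change in producer surplus = 1806.25 - 5256.25 = -3450.

-3450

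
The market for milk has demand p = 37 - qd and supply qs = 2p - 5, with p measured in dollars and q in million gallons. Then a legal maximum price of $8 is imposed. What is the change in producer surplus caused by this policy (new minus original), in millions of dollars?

-102

Rearranging demand gives qd = 37 - p. Setting quantity demanded equal to quantity supplied, 37 - p = 2p - 5, gives p* = 14 and q* = 23.
The ceiling of 8 is below the equilibrium price 14, so it binds.
At p = 8: qd = 37 - 8 = 29 and qs = 2·8 - 5 = 11.
Producer surplus without the control is ½ · (14 - 2.5) · 23 = 132.25.
With the ceiling, producers sell 11 units at 8, so PS = ½ · (8 - 2.5) · 11 = 30.25.
Change in producer surplus = 30.25 - 132.25 = -102.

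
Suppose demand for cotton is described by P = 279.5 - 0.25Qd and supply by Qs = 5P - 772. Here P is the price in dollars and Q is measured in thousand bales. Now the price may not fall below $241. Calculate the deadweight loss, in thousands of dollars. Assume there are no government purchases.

3459.6

Rearranging demand gives Qd = 1118 - 4P. In a free market, 1118 - 4P = 5P - 772 gives the equilibrium P* = 210, Q* = 278.
The floor of 241 is above the equilibrium price 210, so it binds.
At P = 241: Qd = 1118 - 4·241 = 154 and Qs = 5·241 - 772 = 433.
Quantity traded falls to 154. At Q = 154 the demand price is (1118 - 154)/4 = 241 and the supply price is (772 + 154)/5 = 185.2.
Deadweight loss = ½ · (241 - 185.2) · (278 - 154) = ½ · 55.8 · 124 = 3459.6.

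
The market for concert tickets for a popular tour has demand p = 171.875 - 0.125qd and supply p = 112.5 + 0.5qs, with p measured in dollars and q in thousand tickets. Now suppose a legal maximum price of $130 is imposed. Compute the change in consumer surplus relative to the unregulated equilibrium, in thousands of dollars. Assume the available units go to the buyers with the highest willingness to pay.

825

Rearranging demand gives qd = 1375 - 8p; rearranging supply gives qs = 2p - 225. Without the control the market clears where 1375 - 8p = 2p - 225, i.e. p* = 160 and q* = 95.
The ceiling of 130 is below the equilibrium price 160, so it binds.
At p = 130: qd = 1375 - 8·130 = 335 and qs = 2·130 - 225 = 35.
Consumer surplus without the control is ½ · (171.875 - 160) · 95 = 564.0625.
With the ceiling, 35 units are sold at 130 (assume they go to the highest-value buyers). The demand price at q = 35 is 167.5, so CS = ½ · [(171.875 - 130) + (167.5 - 130)] · 35 = 1389.0625.
Change in consumer surplus = 1389.0625 - 564.0625 = 825.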